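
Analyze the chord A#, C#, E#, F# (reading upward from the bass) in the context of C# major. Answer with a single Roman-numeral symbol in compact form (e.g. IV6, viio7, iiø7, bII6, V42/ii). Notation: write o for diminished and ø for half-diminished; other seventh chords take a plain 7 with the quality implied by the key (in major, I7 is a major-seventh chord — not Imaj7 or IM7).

IV65

The pitches F#-A#-C#-E# form a major seventh chord rooted on F#.
F# is scale degree 4 in C# major, and a major seventh chord on that degree is written IV7.
With A# in the bass the chord is in first inversion, so the figured bass is 65.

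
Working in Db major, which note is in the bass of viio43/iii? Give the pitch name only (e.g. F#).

Bb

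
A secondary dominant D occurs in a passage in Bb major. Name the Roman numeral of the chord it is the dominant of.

vi

The chord is a major triad on D.
A dominant resolves down a perfect fifth: D → G. In Bb major, G is scale degree 6, i.e. vi.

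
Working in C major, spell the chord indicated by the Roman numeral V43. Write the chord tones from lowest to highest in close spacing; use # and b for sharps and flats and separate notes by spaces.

D F G B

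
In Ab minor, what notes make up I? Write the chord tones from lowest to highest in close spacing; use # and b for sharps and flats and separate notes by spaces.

Ab C Eb

I is the major tonic (Picardy third), borrowed from the parallel major. In Ab minor that root is Ab.
So the chord is Ab-C-Eb, a major triad.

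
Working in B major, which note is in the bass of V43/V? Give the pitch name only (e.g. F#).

G#

The applied chord V43/V is rooted on C#: C#-E#-G#-B.
The figure 43 means second inversion — the fifth is in the bass.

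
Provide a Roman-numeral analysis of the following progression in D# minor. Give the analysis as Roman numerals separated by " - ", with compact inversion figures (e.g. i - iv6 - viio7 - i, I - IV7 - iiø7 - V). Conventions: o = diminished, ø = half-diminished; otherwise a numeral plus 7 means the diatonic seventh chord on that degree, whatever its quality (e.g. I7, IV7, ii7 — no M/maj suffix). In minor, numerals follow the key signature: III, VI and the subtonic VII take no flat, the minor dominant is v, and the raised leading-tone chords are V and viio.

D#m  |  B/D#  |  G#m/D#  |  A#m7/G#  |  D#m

i - VI6 - iv64 - v42 - i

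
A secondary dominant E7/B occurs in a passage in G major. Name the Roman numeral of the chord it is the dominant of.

ii

The chord is a dominant seventh chord on E.
A dominant resolves down a perfect fifth: E → A. In G major, A is scale degree 2, i.e. ii.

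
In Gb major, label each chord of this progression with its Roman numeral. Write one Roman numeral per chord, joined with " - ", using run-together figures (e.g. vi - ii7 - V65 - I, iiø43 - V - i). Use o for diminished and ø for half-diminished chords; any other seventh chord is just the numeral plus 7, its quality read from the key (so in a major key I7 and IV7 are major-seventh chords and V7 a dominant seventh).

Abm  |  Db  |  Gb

Abm: minor triad on Ab = scale degree 2 → ii.
Db has root Db, degree 5 in Gb major, so V.
Gb has root Gb, degree 1 in Gb major, so I.

ii - V - I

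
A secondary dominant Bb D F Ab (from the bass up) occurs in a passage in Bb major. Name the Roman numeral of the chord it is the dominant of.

IV

The chord is a dominant seventh chord on Bb.
A dominant resolves down a perfect fifth: Bb → Eb. In Bb major, Eb is scale degree 4, i.e. IV.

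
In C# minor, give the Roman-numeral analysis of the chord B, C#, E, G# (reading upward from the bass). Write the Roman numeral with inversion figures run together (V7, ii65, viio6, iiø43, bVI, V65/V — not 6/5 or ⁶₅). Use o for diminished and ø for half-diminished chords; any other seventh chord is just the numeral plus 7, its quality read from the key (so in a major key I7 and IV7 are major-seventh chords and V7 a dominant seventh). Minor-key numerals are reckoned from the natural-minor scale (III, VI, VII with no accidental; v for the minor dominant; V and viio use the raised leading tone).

The pitches C#-E-G#-B form a minor seventh chord rooted on C#.
In C# minor, C# is the tonic; the diatonic minor seventh chord there is i7.
With B in the bass the chord is in third inversion, so the figured bass is 42.

i42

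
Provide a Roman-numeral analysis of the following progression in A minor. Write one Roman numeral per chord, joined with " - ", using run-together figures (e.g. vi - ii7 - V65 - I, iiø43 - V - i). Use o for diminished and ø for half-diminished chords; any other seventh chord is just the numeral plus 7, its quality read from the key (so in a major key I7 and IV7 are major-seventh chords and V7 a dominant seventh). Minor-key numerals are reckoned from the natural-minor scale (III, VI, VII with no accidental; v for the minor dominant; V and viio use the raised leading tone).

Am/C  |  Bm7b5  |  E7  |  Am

i6 - iiø7 - V7 - i

Am/C: minor triad on A = scale degree 1 → i6.
Bm7b5: half-diminished seventh chord on B = scale degree 2 → iiø7.
E7 has root E, degree 5 in A minor, so V7.
Am has root A, degree 1 in A minor, so i.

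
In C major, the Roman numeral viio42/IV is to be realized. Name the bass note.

Db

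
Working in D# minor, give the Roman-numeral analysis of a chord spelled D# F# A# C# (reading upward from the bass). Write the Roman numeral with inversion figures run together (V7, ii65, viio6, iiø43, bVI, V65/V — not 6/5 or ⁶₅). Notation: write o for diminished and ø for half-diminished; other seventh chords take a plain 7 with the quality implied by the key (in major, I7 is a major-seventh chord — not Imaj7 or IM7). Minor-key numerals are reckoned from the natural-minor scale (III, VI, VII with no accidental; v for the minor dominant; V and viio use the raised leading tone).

i7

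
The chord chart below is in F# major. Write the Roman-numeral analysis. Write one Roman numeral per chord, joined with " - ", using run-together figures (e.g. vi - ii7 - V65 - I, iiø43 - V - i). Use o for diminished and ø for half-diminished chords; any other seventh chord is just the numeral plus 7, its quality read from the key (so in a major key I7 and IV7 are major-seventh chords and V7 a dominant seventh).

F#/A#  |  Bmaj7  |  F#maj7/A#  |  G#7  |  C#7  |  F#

F#/A#: major triad on F# = scale degree 1 → I6.
Bmaj7 has root B, degree 4 in F# major, so IV7.
F#maj7/A#: major seventh chord on F# = scale degree 1 → I65.
G#7 is the secondary dominant of V (dominant seventh chord on G#): V7/V.
C#7: root C# is the dominant; dominant seventh chord there is V7.
F#: major triad on F# = scale degree 1 → I.

I6 - IV7 - I65 - V7/V - V7 - I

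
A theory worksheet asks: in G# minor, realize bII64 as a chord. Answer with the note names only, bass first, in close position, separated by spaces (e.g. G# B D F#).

bII64 is the Neapolitan chord — a major triad on the lowered second degree. In G# minor that root is A.
So the chord is A-C#-E, a major triad.
The figured bass 64 indicates second inversion, placing the fifth (E) in the bass: E-A-C#.

E A C#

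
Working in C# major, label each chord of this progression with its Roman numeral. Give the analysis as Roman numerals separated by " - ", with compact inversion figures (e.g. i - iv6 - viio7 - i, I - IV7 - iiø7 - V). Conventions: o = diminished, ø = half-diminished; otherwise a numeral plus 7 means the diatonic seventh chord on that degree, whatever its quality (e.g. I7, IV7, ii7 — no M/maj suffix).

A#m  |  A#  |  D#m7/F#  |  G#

vi - V/ii - ii65 - V

A#m has root A#, degree 6 in C# major, so vi.
A# is the secondary dominant of ii (major triad on A#): V/ii.
D#m7/F# has root D#, degree 2 in C# major, so ii65.
G#: root G# is the dominant; major triad there is V.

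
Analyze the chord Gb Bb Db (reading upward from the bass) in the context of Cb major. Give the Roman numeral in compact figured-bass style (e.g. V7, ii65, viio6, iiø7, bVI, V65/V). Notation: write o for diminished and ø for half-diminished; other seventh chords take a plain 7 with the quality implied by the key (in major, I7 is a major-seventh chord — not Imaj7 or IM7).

The pitches Gb-Bb-Db form a major triad rooted on Gb.
Gb is scale degree 5 in Cb major, and a major triad on that degree is written V.

V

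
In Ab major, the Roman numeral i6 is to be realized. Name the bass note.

i in Ab major has root Ab; the chord is Ab-Cb-Eb.
The figure 6 means first inversion — the third is in the bass.

Cb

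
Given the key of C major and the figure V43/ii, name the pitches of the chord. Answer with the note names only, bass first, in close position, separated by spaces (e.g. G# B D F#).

E G A C#

The slash means an applied dominant: we want the dominant of ii. In C major, ii is D minor, and its dominant is built on A.
Building a dominant seventh chord on A gives A-C#-E-G.
The figured bass 43 indicates second inversion, placing the fifth (E) in the bass: E-G-A-C#.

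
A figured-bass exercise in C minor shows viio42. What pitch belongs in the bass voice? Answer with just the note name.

Ab

viio in C minor has root B; the chord is B-D-F-Ab.
The figure 42 means third inversion — the seventh is in the bass.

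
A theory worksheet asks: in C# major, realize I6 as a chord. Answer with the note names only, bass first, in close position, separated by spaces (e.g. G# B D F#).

E# G# C#

In C# major, scale degree 1 is C#, and the diatonic chord built there is a major triad.
That chord is spelled C#-E#-G#.
The figured bass 6 indicates first inversion, placing the third (E#) in the bass: E#-G#-C#.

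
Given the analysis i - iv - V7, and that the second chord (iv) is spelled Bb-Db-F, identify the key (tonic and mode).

F minor

The chord Bbm is a minor triad rooted on Bb; its label is iv.
Counting down 3 scale steps from Bb places the tonic on F; a minor triad on degree 4 is diatonic only in minor.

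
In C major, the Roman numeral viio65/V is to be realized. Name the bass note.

The applied chord viio65/V is rooted on F#: F#-A-C-Eb.
The figure 65 means first inversion — the third is in the bass.

A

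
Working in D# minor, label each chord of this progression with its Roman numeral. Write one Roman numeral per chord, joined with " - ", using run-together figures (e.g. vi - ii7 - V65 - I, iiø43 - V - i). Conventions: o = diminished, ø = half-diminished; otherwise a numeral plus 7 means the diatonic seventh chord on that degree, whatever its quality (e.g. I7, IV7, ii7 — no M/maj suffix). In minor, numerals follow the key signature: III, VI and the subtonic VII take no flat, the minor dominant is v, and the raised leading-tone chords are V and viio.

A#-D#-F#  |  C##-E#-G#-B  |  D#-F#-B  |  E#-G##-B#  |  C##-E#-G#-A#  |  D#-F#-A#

i64 - viio7 - VI6 - V/V - V65 - i

A#-D#-F#: root D# is the tonic; minor triad there is i64.
C##-E#-G#-B: fully diminished seventh chord on C## = scale degree 7 → viio7.
D#-F#-B has root B, degree 6 in D# minor, so VI6.
E#-G##-B#: chromatic; E# is V of V, so V/V.
C##-E#-G#-A# has root A#, degree 5 in D# minor, so V65.
D#-F#-A#: minor triad on D# = scale degree 1 → i.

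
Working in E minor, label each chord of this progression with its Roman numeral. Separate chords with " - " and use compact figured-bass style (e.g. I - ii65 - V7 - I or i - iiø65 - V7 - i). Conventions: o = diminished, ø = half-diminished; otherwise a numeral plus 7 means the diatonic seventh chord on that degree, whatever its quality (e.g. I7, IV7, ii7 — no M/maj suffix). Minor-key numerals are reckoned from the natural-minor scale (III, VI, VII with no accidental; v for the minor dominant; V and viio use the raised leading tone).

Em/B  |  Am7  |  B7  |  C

Em/B: minor triad on E = scale degree 1 → i64.
Am7 has root A, degree 4 in E minor, so iv7.
B7 has root B, degree 5 in E minor, so V7.
C: major triad on C = scale degree 6 → VI.

i64 - iv7 - V7 - VI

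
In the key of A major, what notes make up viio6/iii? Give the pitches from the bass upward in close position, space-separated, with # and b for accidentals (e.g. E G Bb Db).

D# F# B#

viio6/iii is a secondary leading-tone chord. The target iii is C# in A major; the applied chord is rooted a semitone below, on B#.
Building a diminished triad on B# gives B#-D#-F#.
The figured bass 6 indicates first inversion, placing the third (D#) in the bass: D#-F#-B#.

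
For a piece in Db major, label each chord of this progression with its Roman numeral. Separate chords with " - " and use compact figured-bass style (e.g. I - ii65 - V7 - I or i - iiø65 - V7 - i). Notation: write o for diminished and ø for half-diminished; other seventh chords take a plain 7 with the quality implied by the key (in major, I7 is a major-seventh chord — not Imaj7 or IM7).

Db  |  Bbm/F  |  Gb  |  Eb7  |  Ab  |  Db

Db has root Db, degree 1 in Db major, so I.
Bbm/F: minor triad on Bb = scale degree 6 → vi64.
Gb: root Gb is the subdominant; major triad there is IV.
Eb7: a dominant seventh chord on Eb, the applied dominant of V → V7/V.
Ab: root Ab is the dominant; major triad there is V.
Db: major triad on Db = scale degree 1 → I.

I - vi64 - IV - V7/V - V - I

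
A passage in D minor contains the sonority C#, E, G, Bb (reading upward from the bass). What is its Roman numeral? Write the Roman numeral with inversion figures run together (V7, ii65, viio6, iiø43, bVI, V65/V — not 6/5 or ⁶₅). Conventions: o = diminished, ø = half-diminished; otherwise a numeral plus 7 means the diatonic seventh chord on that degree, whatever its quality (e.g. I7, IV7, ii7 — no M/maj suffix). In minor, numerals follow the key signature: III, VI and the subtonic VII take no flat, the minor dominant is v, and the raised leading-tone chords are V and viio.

Stacked in thirds the chord is C#-E-G-Bb: a fully diminished seventh chord on C#.
In D minor, C# is the leading tone; the diatonic fully diminished seventh chord there is viio7.

viio7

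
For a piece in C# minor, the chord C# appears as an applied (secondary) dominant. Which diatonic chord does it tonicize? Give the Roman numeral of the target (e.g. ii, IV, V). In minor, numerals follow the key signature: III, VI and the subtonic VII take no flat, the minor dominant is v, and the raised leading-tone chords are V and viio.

iv

The chord is a major triad on C#.
A dominant resolves down a perfect fifth: C# → F#. In C# minor, F# is scale degree 4, i.e. iv.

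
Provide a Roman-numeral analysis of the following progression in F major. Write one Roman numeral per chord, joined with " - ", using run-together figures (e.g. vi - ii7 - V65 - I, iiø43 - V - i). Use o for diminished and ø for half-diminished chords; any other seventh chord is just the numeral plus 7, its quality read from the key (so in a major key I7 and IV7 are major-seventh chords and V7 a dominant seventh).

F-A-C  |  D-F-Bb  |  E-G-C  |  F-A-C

I - IV6 - V6 - I

F-A-C: major triad on F = scale degree 1 → I.
D-F-Bb: major triad on Bb = scale degree 4 → IV6.
E-G-C: major triad on C = scale degree 5 → V6.
F-A-C: major triad on F = scale degree 1 → I.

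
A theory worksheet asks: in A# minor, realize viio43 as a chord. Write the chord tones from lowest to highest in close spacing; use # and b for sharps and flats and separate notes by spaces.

D# F# G## B#

In A# minor, the leading-tone chord is built on the raised seventh degree, G##.
That chord is spelled G##-B#-D#-F#.
The figured bass 43 indicates second inversion, placing the fifth (D#) in the bass: D#-F#-G##-B#.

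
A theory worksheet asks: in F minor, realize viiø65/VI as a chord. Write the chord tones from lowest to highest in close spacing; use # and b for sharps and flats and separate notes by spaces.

Eb Gb Bb C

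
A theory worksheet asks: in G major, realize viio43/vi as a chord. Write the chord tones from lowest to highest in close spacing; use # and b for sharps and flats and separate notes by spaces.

A C D# F#

The slash marks an applied leading-tone chord: viio of vi. In G major, vi is E, so the leading tone to it is D#, a half step below.
Building a fully diminished seventh chord on D# gives D#-F#-A-C.
The figured bass 43 indicates second inversion, placing the fifth (A) in the bass: A-C-D#-F#.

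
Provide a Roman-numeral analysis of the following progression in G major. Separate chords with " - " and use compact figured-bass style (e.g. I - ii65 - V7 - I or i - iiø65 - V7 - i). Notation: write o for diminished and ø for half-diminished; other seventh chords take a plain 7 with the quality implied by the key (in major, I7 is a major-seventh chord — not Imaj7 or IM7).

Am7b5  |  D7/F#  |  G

Am7b5: half-diminished seventh chord on A — chromatic; iiø7 (borrowed from the parallel minor).
D7/F# has root D, degree 5 in G major, so V65.
G has root G, degree 1 in G major, so I.

iiø7 - V65 - I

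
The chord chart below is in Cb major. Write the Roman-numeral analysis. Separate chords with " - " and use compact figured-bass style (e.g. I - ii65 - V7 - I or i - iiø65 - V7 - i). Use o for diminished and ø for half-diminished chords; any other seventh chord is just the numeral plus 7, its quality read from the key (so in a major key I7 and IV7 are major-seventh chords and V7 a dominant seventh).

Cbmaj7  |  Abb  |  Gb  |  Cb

Cbmaj7: root Cb is the tonic; major seventh chord there is I7.
Abb: major triad on Abb — chromatic; bVI (borrowed from the parallel minor).
Gb: major triad on Gb = scale degree 5 → V.
Cb: root Cb is the tonic; major triad there is I.

I7 - bVI - V - I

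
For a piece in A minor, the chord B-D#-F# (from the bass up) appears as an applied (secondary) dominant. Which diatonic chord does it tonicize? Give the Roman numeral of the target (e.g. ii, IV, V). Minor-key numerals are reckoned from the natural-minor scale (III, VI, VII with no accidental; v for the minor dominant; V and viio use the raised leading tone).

V

The chord is a major triad on B.
A dominant resolves down a perfect fifth: B → E. In A minor, E is scale degree 5, i.e. V.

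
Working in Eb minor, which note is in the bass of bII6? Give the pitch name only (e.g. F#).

Ab

bII in Eb minor has root Fb; the chord is Fb-Ab-Cb.
The figure 6 means first inversion — the third is in the bass.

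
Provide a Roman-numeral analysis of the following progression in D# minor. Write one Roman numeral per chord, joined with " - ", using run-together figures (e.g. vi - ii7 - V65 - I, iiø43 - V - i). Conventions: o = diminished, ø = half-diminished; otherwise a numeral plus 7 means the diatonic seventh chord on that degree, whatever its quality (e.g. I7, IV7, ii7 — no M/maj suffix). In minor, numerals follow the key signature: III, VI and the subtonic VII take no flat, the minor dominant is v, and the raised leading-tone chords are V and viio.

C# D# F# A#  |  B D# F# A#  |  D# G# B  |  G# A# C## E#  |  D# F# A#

i42 - VI7 - iv64 - V42 - i

C#-D#-F#-A# has root D#, degree 1 in D# minor, so i42.
B-D#-F#-A# has root B, degree 6 in D# minor, so VI7.
D#-G#-B: root G# is the subdominant; minor triad there is iv64.
G#-A#-C##-E# has root A#, degree 5 in D# minor, so V42.
D#-F#-A# has root D#, degree 1 in D# minor, so i.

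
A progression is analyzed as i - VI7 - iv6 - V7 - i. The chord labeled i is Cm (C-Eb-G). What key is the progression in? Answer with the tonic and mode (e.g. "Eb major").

C minor

The chord Cm is a minor triad rooted on C; its label is i.
If C is scale degree 1 and the mode makes that degree carry a minor triad, the tonic is C and the mode is minor.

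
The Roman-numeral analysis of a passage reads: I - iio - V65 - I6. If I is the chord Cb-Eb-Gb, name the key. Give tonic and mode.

The chord Cb is a major triad rooted on Cb; its label is I.
If Cb is scale degree 1 and the mode makes that degree carry a major triad, the tonic is Cb and the mode is major.

Cb major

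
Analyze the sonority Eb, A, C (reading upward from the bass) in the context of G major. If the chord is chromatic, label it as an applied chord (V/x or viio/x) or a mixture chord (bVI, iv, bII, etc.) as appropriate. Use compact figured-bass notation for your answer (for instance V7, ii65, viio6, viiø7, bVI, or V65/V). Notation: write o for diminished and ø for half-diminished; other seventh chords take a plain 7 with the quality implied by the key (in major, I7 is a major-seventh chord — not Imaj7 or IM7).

The pitches A-C-Eb form a diminished triad rooted on A.
A is the second degree of G major. This is the diminished supertonic triad, borrowed from the parallel minor.
With Eb in the bass the chord is in second inversion, so the figured bass is 64.

iio64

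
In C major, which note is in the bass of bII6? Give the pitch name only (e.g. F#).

F

bII in C major has root Db; the chord is Db-F-Ab.
The figure 6 means first inversion — the third is in the bass.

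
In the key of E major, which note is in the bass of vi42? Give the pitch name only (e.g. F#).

B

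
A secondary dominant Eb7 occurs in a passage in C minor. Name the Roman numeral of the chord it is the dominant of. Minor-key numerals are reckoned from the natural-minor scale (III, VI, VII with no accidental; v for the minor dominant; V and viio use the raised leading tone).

The chord is a dominant seventh chord on Eb.
A dominant resolves down a perfect fifth: Eb → Ab. In C minor, Ab is scale degree 6, i.e. VI.

VI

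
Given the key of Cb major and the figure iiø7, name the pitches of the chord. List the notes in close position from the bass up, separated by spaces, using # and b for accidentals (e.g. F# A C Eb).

iiø7 is the half-diminished supertonic seventh, borrowed from the parallel minor. In Cb major that root is Db.
So the chord is Db-Fb-Abb-Cb.

Db Fb Abb Cb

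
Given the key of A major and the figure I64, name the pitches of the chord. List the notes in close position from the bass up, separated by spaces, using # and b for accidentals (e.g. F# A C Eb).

The numeral's case and figure indicate a major triad. In A major its root, the tonic, is A.
That chord is spelled A-C#-E.
With the 64 figure the chord is in second inversion; from the bass E upward in close position it reads E-A-C#.

E A C#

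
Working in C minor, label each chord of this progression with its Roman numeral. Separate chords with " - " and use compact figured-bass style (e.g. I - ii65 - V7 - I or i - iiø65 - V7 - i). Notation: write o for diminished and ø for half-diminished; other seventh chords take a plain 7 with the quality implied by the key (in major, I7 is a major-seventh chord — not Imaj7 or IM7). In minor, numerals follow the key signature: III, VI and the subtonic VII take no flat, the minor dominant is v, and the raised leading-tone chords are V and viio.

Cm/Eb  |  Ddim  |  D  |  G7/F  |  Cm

i6 - iio - V/V - V42 - i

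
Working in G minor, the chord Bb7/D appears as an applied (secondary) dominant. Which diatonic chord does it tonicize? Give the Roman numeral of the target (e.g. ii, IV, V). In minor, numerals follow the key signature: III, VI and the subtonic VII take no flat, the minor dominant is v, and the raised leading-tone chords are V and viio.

VI

The chord is a dominant seventh chord on Bb.
A dominant resolves down a perfect fifth: Bb → Eb. In G minor, Eb is scale degree 6, i.e. VI.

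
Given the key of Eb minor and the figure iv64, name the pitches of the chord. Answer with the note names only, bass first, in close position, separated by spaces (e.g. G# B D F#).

In Eb minor, the subdominant is Ab, and the diatonic chord built there is a minor triad.
That chord is spelled Ab-Cb-Eb.
With the 64 figure the chord is in second inversion; from the bass Eb upward in close position it reads Eb-Ab-Cb.

Eb Ab Cb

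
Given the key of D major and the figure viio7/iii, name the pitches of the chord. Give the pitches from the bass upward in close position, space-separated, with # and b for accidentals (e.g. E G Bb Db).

E# G# B D

viio7/iii is a secondary leading-tone chord. The target iii is F# in D major; the applied chord is rooted a semitone below, on E#.
Building a fully diminished seventh chord on E# gives E#-G#-B-D.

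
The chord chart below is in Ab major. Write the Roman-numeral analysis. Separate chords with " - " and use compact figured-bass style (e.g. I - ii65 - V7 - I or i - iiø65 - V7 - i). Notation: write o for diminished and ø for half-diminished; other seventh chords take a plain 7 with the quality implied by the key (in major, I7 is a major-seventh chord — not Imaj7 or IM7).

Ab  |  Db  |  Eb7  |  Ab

Ab has root Ab, degree 1 in Ab major, so I.
Db: root Db is the subdominant; major triad there is IV.
Eb7 has root Eb, degree 5 in Ab major, so V7.
Ab has root Ab, degree 1 in Ab major, so I.

I - IV - V7 - I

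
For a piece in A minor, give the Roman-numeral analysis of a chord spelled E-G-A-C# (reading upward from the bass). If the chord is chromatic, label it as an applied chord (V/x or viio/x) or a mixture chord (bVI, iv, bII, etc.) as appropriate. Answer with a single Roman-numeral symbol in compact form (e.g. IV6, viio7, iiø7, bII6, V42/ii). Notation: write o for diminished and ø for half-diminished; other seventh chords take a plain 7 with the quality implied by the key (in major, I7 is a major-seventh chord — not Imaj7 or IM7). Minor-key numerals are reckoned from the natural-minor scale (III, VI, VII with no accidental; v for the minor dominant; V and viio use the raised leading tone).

Stacked in thirds the chord is A-C#-E-G: a dominant seventh chord on A.
A is not a diatonic chord root with this quality in A minor, but it lies a perfect fifth above D (iv), so the chord functions as an applied dominant of iv.
With E in the bass the chord is in second inversion, so the figured bass is 43.

V43/iv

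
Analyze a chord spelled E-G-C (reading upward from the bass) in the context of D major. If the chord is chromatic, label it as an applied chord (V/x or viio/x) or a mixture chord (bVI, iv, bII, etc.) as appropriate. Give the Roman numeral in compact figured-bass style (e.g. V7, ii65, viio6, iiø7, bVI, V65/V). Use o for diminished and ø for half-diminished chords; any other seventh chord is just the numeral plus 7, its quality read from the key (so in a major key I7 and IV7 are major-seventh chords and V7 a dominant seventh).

bVII6

Stacked in thirds the chord is C-E-G: a major triad on C.
C is the lowered seventh degree of D major (diatonic 7 would be C#). This is a major triad on the lowered seventh degree (the subtonic), borrowed from the parallel minor.
With E in the bass the chord is in first inversion, so the figured bass is 6.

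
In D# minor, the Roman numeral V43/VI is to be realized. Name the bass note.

The applied chord V43/VI is rooted on F#: F#-A#-C#-E.
The figure 43 means second inversion — the fifth is in the bass.

C#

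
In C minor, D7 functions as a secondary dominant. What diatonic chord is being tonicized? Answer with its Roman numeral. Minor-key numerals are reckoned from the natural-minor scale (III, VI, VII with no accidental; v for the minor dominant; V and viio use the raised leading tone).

The chord is a dominant seventh chord on D.
A dominant resolves down a perfect fifth: D → G. In C minor, G is scale degree 5, i.e. V.

V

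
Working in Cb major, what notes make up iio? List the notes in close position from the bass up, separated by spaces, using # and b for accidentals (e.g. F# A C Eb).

Db Fb Abb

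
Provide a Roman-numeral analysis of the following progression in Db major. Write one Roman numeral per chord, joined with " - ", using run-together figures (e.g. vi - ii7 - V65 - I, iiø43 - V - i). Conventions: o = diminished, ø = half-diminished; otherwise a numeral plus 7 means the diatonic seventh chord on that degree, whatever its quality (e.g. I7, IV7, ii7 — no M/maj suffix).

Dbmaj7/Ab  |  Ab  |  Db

Dbmaj7/Ab: root Db is the tonic; major seventh chord there is I43.
Ab has root Ab, degree 5 in Db major, so V.
Db: root Db is the tonic; major triad there is I.

I43 - V - I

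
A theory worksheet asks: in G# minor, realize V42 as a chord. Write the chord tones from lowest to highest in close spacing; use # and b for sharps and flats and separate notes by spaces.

In G# minor, scale degree 5 is D#. The dominant is major (leading tone raised), so V is a dominant seventh chord.
That chord is spelled D#-F##-A#-C#.
With the 42 figure the chord is in third inversion; from the bass C# upward in close position it reads C#-D#-F##-A#.

C# D# F## A#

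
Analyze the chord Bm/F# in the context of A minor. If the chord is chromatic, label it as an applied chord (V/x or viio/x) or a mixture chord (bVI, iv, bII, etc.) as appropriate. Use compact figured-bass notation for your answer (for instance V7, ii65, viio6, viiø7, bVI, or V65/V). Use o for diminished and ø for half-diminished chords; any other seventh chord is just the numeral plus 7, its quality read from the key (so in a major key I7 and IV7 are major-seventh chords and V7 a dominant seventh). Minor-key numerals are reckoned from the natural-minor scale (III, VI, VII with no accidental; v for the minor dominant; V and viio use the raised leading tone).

ii64

Stacked in thirds the chord is B-D-F#: a minor triad on B.
B is the second degree of A minor. This is the minor supertonic, borrowed from the parallel major (the Dorian ii).
With F# in the bass the chord is in second inversion, so the figured bass is 64.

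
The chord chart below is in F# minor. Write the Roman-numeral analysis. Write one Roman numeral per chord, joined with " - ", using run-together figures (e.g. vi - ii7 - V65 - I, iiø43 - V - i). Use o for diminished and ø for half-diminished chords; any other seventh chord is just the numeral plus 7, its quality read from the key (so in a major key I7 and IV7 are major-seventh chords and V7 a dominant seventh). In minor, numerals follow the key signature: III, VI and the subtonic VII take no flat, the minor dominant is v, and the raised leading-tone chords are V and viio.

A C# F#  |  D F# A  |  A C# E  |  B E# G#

i6 - VI - III - viio64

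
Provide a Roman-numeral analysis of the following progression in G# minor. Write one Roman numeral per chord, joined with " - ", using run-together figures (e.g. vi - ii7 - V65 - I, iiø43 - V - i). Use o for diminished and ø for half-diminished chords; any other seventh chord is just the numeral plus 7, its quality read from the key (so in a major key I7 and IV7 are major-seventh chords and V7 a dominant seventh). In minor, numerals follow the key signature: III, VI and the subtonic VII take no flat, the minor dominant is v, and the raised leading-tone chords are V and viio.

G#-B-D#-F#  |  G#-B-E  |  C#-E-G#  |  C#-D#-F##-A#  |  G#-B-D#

G#-B-D#-F#: root G# is the tonic; minor seventh chord there is i7.
G#-B-E has root E, degree 6 in G# minor, so VI6.
C#-E-G# has root C#, degree 4 in G# minor, so iv.
C#-D#-F##-A#: dominant seventh chord on D# = scale degree 5 → V42.
G#-B-D#: root G# is the tonic; minor triad there is i.

i7 - VI6 - iv - V42 - i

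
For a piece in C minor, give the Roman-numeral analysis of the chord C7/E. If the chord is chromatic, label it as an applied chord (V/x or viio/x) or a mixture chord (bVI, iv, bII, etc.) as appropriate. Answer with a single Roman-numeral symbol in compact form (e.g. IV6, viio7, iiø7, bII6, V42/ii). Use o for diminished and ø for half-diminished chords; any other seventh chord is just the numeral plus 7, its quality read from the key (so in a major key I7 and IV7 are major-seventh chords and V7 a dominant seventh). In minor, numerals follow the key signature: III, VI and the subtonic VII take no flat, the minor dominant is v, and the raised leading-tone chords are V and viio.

V65/iv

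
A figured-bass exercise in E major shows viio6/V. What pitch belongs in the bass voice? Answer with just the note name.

The applied chord viio6/V is rooted on A#: A#-C#-E.
The figure 6 means first inversion — the third is in the bass.

C#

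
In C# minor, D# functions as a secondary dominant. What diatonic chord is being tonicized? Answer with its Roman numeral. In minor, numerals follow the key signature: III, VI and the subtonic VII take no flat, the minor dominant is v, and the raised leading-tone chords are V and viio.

V

The chord is a major triad on D#.
A dominant resolves down a perfect fifth: D# → G#. In C# minor, G# is scale degree 5, i.e. V.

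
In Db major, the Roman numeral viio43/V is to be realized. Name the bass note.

Db

The applied chord viio43/V is rooted on G: G-Bb-Db-Fb.
The figure 43 means second inversion — the fifth is in the bass.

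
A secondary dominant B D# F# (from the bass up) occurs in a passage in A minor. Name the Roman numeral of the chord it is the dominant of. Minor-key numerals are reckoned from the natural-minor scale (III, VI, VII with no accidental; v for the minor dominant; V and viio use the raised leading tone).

V

The chord is a major triad on B.
A dominant resolves down a perfect fifth: B → E. In A minor, E is scale degree 5, i.e. V.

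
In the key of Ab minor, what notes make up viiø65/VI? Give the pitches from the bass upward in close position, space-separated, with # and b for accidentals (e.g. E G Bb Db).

Gb Bbb Db Eb

viiø65/VI is a secondary leading-tone chord. The target VI is Fb in Ab minor; the applied chord is rooted a semitone below, on Eb.
Building a half-diminished seventh chord on Eb gives Eb-Gb-Bbb-Db.
With the 65 figure the chord is in first inversion; from the bass Gb upward in close position it reads Gb-Bbb-Db-Eb.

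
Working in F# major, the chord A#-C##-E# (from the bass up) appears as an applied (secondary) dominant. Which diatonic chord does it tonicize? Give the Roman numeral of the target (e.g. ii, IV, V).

vi

The chord is a major triad on A#.
A dominant resolves down a perfect fifth: A# → D#. In F# major, D# is scale degree 6, i.e. vi.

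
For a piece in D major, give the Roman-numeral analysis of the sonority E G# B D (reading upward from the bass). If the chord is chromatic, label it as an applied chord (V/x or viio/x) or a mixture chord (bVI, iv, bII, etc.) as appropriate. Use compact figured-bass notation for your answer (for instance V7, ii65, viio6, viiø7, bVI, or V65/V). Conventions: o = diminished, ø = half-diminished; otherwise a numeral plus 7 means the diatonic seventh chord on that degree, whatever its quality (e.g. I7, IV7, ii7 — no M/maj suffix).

The pitches E-G#-B-D form a dominant seventh chord rooted on E.
E is not a diatonic chord root with this quality in D major, but it lies a perfect fifth above A (V), so the chord functions as an applied dominant of V.

V7/V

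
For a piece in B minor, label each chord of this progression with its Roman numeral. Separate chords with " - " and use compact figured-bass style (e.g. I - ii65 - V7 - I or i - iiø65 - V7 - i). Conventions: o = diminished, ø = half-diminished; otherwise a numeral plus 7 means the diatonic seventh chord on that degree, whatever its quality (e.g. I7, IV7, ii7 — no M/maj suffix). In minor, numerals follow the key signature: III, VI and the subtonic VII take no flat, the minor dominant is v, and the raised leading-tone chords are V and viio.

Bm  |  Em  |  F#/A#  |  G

i - iv - V6 - VI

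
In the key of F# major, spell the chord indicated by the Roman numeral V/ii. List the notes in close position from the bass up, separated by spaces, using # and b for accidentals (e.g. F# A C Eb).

V/ii is a secondary dominant — the dominant triad of ii. ii in F# major is G#, so the applied chord's root is D#, a perfect fifth above.
Building a major triad on D# gives D#-F##-A#.

D# F## A#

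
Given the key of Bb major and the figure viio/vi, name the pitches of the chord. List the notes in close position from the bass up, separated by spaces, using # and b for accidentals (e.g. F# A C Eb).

F# A C

viio/vi is a secondary leading-tone chord. The target vi is G in Bb major; the applied chord is rooted a semitone below, on F#.
Building a diminished triad on F# gives F#-A-C.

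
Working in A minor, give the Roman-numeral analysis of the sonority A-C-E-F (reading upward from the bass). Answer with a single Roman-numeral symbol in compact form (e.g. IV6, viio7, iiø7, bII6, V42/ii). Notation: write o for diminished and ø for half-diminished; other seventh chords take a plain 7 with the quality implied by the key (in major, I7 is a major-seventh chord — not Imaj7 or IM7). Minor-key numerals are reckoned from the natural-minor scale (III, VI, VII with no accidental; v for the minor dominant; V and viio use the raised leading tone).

The pitches F-A-C-E form a major seventh chord rooted on F.
F is scale degree 6 in A minor, and a major seventh chord on that degree is written VI7.
With A in the bass the chord is in first inversion, so the figured bass is 65.

VI65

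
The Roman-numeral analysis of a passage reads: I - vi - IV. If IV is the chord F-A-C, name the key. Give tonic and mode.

C major

The chord F is a major triad rooted on F; its label is IV.
If F is scale degree 4 and the mode makes that degree carry a major triad, the tonic is C and the mode is major.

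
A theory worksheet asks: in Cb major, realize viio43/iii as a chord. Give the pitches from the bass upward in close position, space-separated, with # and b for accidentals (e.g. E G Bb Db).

Ab Cb D F

viio43/iii is a secondary leading-tone chord. The target iii is Eb in Cb major; the applied chord is rooted a semitone below, on D.
Building a fully diminished seventh chord on D gives D-F-Ab-Cb.
The figured bass 43 indicates second inversion, placing the fifth (Ab) in the bass: Ab-Cb-D-F.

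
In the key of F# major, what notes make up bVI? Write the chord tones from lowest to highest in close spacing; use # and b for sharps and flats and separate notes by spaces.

D F# A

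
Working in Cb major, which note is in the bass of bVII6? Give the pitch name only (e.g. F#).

bVII in Cb major has root Bbb; the chord is Bbb-Db-Fb.
The figure 6 means first inversion — the third is in the bass.

Db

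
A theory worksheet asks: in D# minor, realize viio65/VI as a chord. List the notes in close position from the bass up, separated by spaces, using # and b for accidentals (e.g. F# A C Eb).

The slash marks an applied leading-tone chord: viio of VI. In D# minor, VI is B, so the leading tone to it is A#, a half step below.
Building a fully diminished seventh chord on A# gives A#-C#-E-G.
With the 65 figure the chord is in first inversion; from the bass C# upward in close position it reads C#-E-G-A#.

C# E G A#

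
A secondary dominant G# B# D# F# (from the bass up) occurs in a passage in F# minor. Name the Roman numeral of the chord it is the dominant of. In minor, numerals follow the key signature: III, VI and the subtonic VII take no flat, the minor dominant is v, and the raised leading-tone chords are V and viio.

V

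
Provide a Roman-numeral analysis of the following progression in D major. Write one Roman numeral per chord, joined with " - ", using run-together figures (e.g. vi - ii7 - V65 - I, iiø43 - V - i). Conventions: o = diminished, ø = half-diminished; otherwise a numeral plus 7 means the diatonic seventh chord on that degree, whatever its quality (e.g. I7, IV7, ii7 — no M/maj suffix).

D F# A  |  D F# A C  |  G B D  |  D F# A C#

I - V7/IV - IV - I7

D-F#-A: major triad on D = scale degree 1 → I.
D-F#-A-C is the secondary dominant of IV (dominant seventh chord on D): V7/IV.
G-B-D: root G is the subdominant; major triad there is IV.
D-F#-A-C#: root D is the tonic; major seventh chord there is I7.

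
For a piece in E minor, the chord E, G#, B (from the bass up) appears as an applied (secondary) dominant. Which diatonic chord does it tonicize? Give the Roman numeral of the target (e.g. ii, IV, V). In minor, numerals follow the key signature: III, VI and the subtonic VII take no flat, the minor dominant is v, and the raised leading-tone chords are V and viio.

iv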